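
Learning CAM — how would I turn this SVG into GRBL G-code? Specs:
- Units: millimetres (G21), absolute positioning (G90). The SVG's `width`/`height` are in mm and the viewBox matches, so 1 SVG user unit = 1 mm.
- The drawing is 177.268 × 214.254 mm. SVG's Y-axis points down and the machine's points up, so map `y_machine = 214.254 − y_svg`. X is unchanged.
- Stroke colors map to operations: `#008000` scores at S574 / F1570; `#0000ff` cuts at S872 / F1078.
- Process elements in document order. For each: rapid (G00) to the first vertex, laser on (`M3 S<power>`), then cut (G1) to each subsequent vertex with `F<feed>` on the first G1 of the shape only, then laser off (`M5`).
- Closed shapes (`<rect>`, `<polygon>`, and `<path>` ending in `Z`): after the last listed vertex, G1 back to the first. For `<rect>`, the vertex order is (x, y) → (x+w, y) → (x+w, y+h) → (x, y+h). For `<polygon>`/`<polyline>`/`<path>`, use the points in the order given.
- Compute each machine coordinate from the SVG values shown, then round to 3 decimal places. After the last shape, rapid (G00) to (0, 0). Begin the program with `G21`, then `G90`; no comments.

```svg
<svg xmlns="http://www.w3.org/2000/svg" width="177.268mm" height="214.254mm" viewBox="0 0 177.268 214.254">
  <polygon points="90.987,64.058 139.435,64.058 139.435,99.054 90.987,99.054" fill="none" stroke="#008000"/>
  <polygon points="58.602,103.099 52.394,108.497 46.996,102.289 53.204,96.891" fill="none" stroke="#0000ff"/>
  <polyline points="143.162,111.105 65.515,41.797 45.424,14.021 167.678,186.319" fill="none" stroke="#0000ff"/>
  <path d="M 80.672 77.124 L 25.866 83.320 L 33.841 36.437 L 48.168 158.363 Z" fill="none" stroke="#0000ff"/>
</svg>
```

viewBox `0 0 177.268 214.254` with mm width/height → 1 unit = 1 mm. Flip: y_m = 214.254 − y_svg.

**Shape 1** — `<polygon>` rectangle, stroke `#008000` → score (S574, F1570). Machine vertices: (90.987,150.196) → (139.435,150.196) → (139.435,115.200) → (90.987,115.200) → (90.987,150.196). Closed: final G1 returns to the first vertex.

**Shape 2** — `<polygon>` regular polygon, stroke `#0000ff` → cut (S872, F1078). Machine vertices: (58.602,111.155) → (52.394,105.757) → (46.996,111.965) → (53.204,117.363) → (58.602,111.155). Closed: final G1 returns to the first vertex.

**Shape 3** — `<polyline>` open polyline, stroke `#0000ff` → cut (S872, F1078). Machine vertices: (143.162,103.149) → (65.515,172.457) → (45.424,200.233) → (167.678,27.935). Open path.

**Shape 4** — `<path>` closed polygon, stroke `#0000ff` → cut (S872, F1078). Machine vertices: (80.672,137.130) → (25.866,130.934) → (33.841,177.817) → (48.168,55.891) → (80.672,137.130). Closed: final G1 returns to the first vertex.

G21
G90
G00 X90.987 Y150.196
M3 S574
G1 X139.435 Y150.196 F1570
G1 X139.435 Y115.200
G1 X90.987 Y115.200
G1 X90.987 Y150.196
M5
G00 X58.602 Y111.155
M3 S872
G1 X52.394 Y105.757 F1078
G1 X46.996 Y111.965
G1 X53.204 Y117.363
G1 X58.602 Y111.155
M5
G00 X143.162 Y103.149
M3 S872
G1 X65.515 Y172.457 F1078
G1 X45.424 Y200.233
G1 X167.678 Y27.935
M5
G00 X80.672 Y137.130
M3 S872
G1 X25.866 Y130.934 F1078
G1 X33.841 Y177.817
G1 X48.168 Y55.891
G1 X80.672 Y137.130
M5
G00 X0.000 Y0.000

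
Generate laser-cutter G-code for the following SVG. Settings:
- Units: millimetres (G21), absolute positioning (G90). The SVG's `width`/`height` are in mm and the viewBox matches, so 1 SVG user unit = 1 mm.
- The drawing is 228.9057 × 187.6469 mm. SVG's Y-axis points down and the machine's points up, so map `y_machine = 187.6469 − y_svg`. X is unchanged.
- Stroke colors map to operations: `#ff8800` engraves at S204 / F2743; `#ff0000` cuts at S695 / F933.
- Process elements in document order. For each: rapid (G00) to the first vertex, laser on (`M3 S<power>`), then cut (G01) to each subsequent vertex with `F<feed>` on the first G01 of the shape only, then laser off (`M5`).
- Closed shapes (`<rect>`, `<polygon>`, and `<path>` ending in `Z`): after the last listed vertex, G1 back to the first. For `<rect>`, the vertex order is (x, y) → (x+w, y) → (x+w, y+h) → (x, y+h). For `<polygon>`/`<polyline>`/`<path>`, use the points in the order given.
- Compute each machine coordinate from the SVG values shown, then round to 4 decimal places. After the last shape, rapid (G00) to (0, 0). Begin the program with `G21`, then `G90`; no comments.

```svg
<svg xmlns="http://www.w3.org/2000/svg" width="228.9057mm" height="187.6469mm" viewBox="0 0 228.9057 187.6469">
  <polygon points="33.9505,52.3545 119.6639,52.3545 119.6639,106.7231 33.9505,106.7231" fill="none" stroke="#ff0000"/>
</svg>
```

1 u = 1 mm; y_m = 187.6469 − y.

[1] `<polygon>` rectangle, #ff0000→cut S695 F933: (33.9505,135.2924) → (119.6639,135.2924) → (119.6639,80.9238) → (33.9505,80.9238) → (33.9505,135.2924) (closed)

G21
G90
G00 X33.9505 Y135.2924
M3 S695
G01 X119.6639 Y135.2924 F933
G01 X119.6639 Y80.9238
G01 X33.9505 Y80.9238
G01 X33.9505 Y135.2924
M5
G00 X0.0000 Y0.0000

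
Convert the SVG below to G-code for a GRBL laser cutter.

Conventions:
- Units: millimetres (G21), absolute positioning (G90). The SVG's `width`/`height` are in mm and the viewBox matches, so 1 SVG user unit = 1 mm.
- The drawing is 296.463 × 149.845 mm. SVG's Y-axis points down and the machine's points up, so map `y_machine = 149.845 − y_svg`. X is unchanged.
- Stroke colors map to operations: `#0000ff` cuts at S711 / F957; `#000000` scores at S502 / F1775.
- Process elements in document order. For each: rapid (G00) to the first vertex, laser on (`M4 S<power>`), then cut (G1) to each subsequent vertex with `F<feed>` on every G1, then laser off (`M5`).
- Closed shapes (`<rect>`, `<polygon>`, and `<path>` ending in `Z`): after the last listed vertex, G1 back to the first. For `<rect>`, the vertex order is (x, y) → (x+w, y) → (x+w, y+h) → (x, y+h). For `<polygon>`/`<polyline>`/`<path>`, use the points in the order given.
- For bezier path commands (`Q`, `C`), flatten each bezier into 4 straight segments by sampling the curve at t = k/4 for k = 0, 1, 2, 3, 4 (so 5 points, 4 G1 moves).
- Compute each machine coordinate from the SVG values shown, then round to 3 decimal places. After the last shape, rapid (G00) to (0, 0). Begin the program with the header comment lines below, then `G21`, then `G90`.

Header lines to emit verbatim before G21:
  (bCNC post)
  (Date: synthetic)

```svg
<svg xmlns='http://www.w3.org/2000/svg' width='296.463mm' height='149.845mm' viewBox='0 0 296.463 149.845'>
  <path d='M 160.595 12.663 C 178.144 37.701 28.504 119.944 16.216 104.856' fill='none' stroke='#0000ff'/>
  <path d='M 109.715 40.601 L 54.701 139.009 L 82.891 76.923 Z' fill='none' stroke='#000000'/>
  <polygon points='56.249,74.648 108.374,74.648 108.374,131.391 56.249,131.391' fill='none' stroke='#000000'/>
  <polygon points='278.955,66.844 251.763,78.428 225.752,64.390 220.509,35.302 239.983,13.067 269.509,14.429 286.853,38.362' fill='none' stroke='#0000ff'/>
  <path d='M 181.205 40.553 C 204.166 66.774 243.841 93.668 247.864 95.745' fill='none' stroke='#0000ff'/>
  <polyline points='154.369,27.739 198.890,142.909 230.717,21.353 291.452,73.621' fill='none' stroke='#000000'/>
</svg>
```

viewBox `0 0 296.463 149.845` with mm width/height → 1 unit = 1 mm. Flip: y_m = 149.845 − y_svg.

**Shape 1** — `<path>` cubic bezier, stroke `#0000ff` → cut (S711, F957). Control points (SVG): P0=(160.595,12.663), P1=(178.144,37.701), P2=(28.504,119.944), P3=(16.216,104.856); sampled at t=k/4. Machine vertices: (160.595,137.182) → (147.167,110.092) → (99.594,76.038) → (46.427,49.508) → (16.216,44.989). Open path.

**Shape 2** — `<path>` closed polygon, stroke `#000000` → score (S502, F1775). Machine vertices: (109.715,109.244) → (54.701,10.836) → (82.891,72.922) → (109.715,109.244). Closed: final G1 returns to the first vertex.

**Shape 3** — `<polygon>` rectangle, stroke `#000000` → score (S502, F1775). Machine vertices: (56.249,75.197) → (108.374,75.197) → (108.374,18.454) → (56.249,18.454) → (56.249,75.197). Closed: final G1 returns to the first vertex.

**Shape 4** — `<polygon>` regular polygon, stroke `#0000ff` → cut (S711, F957). Machine vertices: (278.955,83.001) → (251.763,71.417) → (225.752,85.455) → (220.509,114.543) → (239.983,136.778) → (269.509,135.416) → (286.853,111.483) → (278.955,83.001). Closed: final G1 returns to the first vertex.

**Shape 5** — `<path>` cubic bezier, stroke `#0000ff` → cut (S711, F957). Control points (SVG): P0=(181.205,40.553), P1=(204.166,66.774), P2=(243.841,93.668), P3=(247.864,95.745); sampled at t=k/4. Machine vertices: (181.205,109.292) → (200.741,89.898) → (221.636,72.642) → (238.980,59.913) → (247.864,54.100). Open path.

**Shape 6** — `<polyline>` open polyline, stroke `#000000` → score (S502, F1775). Machine vertices: (154.369,122.106) → (198.890,6.936) → (230.717,128.492) → (291.452,76.224). Open path.

(bCNC post)
(Date: synthetic)
G21
G90
G00 X160.595 Y137.182
M4 S711
G1 X147.167 Y110.092 F957
G1 X99.594 Y76.038 F957
G1 X46.427 Y49.508 F957
G1 X16.216 Y44.989 F957
M5
G00 X109.715 Y109.244
M4 S502
G1 X54.701 Y10.836 F1775
G1 X82.891 Y72.922 F1775
G1 X109.715 Y109.244 F1775
M5
G00 X56.249 Y75.197
M4 S502
G1 X108.374 Y75.197 F1775
G1 X108.374 Y18.454 F1775
G1 X56.249 Y18.454 F1775
G1 X56.249 Y75.197 F1775
M5
G00 X278.955 Y83.001
M4 S711
G1 X251.763 Y71.417 F957
G1 X225.752 Y85.455 F957
G1 X220.509 Y114.543 F957
G1 X239.983 Y136.778 F957
G1 X269.509 Y135.416 F957
G1 X286.853 Y111.483 F957
G1 X278.955 Y83.001 F957
M5
G00 X181.205 Y109.292
M4 S711
G1 X200.741 Y89.898 F957
G1 X221.636 Y72.642 F957
G1 X238.980 Y59.913 F957
G1 X247.864 Y54.100 F957
M5
G00 X154.369 Y122.106
M4 S502
G1 X198.890 Y6.936 F1775
G1 X230.717 Y128.492 F1775
G1 X291.452 Y76.224 F1775
M5
G00 X0.000 Y0.000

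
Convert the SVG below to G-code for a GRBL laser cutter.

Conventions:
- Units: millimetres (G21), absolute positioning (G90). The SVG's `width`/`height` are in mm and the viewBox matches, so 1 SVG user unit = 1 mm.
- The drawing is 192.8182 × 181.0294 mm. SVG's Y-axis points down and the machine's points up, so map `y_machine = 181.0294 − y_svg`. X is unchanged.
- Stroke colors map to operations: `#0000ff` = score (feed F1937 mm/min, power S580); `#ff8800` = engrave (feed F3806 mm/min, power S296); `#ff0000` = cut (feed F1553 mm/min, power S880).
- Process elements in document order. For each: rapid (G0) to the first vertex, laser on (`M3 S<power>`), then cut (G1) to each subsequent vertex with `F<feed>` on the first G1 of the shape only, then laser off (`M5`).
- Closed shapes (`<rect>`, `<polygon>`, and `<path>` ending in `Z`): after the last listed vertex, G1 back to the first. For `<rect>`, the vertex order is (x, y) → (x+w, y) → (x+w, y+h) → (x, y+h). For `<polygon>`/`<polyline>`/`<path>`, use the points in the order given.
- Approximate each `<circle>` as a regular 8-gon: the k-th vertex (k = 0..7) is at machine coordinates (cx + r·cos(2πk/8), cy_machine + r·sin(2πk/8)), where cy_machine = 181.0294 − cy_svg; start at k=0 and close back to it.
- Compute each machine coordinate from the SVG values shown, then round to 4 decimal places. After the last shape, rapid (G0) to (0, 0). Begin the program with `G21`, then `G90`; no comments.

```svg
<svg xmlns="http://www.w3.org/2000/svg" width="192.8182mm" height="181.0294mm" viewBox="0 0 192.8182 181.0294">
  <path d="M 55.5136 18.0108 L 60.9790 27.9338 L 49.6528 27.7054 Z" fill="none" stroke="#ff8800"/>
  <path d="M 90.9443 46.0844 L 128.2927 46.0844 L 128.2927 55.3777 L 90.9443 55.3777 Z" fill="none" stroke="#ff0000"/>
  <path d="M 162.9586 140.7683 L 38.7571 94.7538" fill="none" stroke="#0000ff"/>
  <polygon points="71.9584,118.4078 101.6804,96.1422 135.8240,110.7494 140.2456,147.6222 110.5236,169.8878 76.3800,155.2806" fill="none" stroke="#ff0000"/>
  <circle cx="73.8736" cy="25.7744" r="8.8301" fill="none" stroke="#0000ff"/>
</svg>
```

G21
G90
G0 X55.5136 Y163.0186
M3 S296
G1 X60.9790 Y153.0956 F3806
G1 X49.6528 Y153.3240
G1 X55.5136 Y163.0186
M5
G0 X90.9443 Y134.9450
M3 S880
G1 X128.2927 Y134.9450 F1553
G1 X128.2927 Y125.6517
G1 X90.9443 Y125.6517
G1 X90.9443 Y134.9450
M5
G0 X162.9586 Y40.2611
M3 S580
G1 X38.7571 Y86.2756 F1937
M5
G0 X71.9584 Y62.6216
M3 S880
G1 X101.6804 Y84.8872 F1553
G1 X135.8240 Y70.2800
G1 X140.2456 Y33.4072
G1 X110.5236 Y11.1416
G1 X76.3800 Y25.7488
G1 X71.9584 Y62.6216
M5
G0 X82.7037 Y155.2550
M3 S580
G1 X80.1174 Y161.4988 F1937
G1 X73.8736 Y164.0851
G1 X67.6298 Y161.4988
G1 X65.0435 Y155.2550
G1 X67.6298 Y149.0112
G1 X73.8736 Y146.4249
G1 X80.1174 Y149.0112
G1 X82.7037 Y155.2550
M5
G0 X0.0000 Y0.0000

Since the viewBox matches the mm dimensions, user units are millimetres directly. The only transform is the Y-flip y_m = 181.0294 − y_svg.

Shape 1 is a regular polygon drawn with `<path>`. Its stroke #ff8800 means engrave at S296, F3806. After flipping Y the toolpath is (55.5136,163.0186) → (60.9790,153.0956) → (49.6528,153.3240) → (55.5136,163.0186), returning to the start.

Shape 2 is a rectangle drawn with `<path>`. Its stroke #ff0000 means cut at S880, F1553. After flipping Y the toolpath is (90.9443,134.9450) → (128.2927,134.9450) → (128.2927,125.6517) → (90.9443,125.6517) → (90.9443,134.9450), returning to the start.

Shape 3 is a line segment drawn with `<path>`. Its stroke #0000ff means score at S580, F1937. After flipping Y the toolpath is (162.9586,40.2611) → (38.7571,86.2756).

Shape 4 is a regular polygon drawn with `<polygon>`. Its stroke #ff0000 means cut at S880, F1553. After flipping Y the toolpath is (71.9584,62.6216) → (101.6804,84.8872) → (135.8240,70.2800) → (140.2456,33.4072) → (110.5236,11.1416) → (76.3800,25.7488) → (71.9584,62.6216), returning to the start.

Shape 5 is a circle drawn with `<circle>`. Its stroke #0000ff means score at S580, F1937. After flipping Y the toolpath is (82.7037,155.2550) → (80.1174,161.4988) → (73.8736,164.0851) → (67.6298,161.4988) → (65.0435,155.2550) → (67.6298,149.0112) → (73.8736,146.4249) → (80.1174,149.0112) → (82.7037,155.2550), returning to the start.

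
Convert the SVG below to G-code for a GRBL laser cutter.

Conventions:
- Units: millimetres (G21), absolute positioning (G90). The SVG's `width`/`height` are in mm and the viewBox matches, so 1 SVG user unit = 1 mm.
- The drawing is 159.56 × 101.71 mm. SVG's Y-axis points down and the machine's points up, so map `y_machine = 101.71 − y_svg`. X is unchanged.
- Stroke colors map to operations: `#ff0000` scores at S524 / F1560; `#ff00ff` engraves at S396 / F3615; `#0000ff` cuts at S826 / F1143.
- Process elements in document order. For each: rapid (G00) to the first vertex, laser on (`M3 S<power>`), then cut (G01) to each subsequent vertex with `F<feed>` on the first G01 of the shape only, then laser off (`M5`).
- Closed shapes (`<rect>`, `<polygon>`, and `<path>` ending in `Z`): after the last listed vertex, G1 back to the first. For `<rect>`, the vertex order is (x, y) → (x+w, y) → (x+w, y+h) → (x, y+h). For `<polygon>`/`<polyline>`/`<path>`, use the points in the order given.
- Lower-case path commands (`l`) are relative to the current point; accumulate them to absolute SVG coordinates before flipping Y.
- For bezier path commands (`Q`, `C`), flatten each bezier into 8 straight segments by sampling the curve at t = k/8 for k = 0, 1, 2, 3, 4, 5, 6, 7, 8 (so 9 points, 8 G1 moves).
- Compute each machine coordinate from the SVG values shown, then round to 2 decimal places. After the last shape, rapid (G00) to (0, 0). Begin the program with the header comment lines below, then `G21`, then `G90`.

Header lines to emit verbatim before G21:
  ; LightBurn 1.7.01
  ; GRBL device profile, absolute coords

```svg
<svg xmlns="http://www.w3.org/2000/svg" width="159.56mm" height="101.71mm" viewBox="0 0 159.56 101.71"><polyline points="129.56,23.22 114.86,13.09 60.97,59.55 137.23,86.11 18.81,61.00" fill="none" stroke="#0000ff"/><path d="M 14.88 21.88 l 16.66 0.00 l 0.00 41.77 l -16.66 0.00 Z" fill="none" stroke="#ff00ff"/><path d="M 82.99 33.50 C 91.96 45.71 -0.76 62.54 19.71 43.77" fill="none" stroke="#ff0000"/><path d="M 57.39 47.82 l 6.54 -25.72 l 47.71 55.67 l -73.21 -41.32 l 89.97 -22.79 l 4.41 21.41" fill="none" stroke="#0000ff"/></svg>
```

; LightBurn 1.7.01
; GRBL device profile, absolute coords
G21
G90
G00 X129.56 Y78.49
M3 S826
G01 X114.86 Y88.62 F1143
G01 X60.97 Y42.16
G01 X137.23 Y15.60
G01 X18.81 Y40.71
M5
G00 X14.88 Y79.83
M3 S396
G01 X31.54 Y79.83 F3615
G01 X31.54 Y38.06
G01 X14.88 Y38.06
G01 X14.88 Y79.83
M5
G00 X82.99 Y68.21
M3 S524
G01 X82.01 Y63.49 F1560
G01 X74.01 Y58.81
G01 X61.51 Y54.65
G01 X47.04 Y51.46
G01 X33.10 Y49.72
G01 X22.22 Y49.91
G01 X16.92 Y52.49
G01 X19.71 Y57.94
M5
G00 X57.39 Y53.89
M3 S826
G01 X63.93 Y79.61 F1143
G01 X111.64 Y23.94
G01 X38.43 Y65.26
G01 X128.40 Y88.05
G01 X132.81 Y66.64
M5
G00 X0.00 Y0.00

viewBox `0 0 159.56 101.71` with mm width/height → 1 unit = 1 mm. Flip: y_m = 101.71 − y_svg.

**Shape 1** — `<polyline>` open polyline, stroke `#0000ff` → cut (S826, F1143). Machine vertices: (129.56,78.49) → (114.86,88.62) → (60.97,42.16) → (137.23,15.60) → (18.81,40.71). Open path.

**Shape 2** — `<path>` rectangle, stroke `#ff00ff` → engrave (S396, F3615). Machine vertices: (14.88,79.83) → (31.54,79.83) → (31.54,38.06) → (14.88,38.06) → (14.88,79.83). Closed: final G1 returns to the first vertex.

**Shape 3** — `<path>` cubic bezier, stroke `#ff0000` → score (S524, F1560). Control points (SVG): P0=(82.99,33.50), P1=(91.96,45.71), P2=(-0.76,62.54), P3=(19.71,43.77); sampled at t=k/8. Machine vertices: (82.99,68.21) → (82.01,63.49) → (74.01,58.81) → (61.51,54.65) → (47.04,51.46) → (33.10,49.72) → (22.22,49.91) → (16.92,52.49) → (19.71,57.94). Open path.

**Shape 4** — `<path>` open polyline, stroke `#0000ff` → cut (S826, F1143). Machine vertices: (57.39,53.89) → (63.93,79.61) → (111.64,23.94) → (38.43,65.26) → (128.40,88.05) → (132.81,66.64). Open path.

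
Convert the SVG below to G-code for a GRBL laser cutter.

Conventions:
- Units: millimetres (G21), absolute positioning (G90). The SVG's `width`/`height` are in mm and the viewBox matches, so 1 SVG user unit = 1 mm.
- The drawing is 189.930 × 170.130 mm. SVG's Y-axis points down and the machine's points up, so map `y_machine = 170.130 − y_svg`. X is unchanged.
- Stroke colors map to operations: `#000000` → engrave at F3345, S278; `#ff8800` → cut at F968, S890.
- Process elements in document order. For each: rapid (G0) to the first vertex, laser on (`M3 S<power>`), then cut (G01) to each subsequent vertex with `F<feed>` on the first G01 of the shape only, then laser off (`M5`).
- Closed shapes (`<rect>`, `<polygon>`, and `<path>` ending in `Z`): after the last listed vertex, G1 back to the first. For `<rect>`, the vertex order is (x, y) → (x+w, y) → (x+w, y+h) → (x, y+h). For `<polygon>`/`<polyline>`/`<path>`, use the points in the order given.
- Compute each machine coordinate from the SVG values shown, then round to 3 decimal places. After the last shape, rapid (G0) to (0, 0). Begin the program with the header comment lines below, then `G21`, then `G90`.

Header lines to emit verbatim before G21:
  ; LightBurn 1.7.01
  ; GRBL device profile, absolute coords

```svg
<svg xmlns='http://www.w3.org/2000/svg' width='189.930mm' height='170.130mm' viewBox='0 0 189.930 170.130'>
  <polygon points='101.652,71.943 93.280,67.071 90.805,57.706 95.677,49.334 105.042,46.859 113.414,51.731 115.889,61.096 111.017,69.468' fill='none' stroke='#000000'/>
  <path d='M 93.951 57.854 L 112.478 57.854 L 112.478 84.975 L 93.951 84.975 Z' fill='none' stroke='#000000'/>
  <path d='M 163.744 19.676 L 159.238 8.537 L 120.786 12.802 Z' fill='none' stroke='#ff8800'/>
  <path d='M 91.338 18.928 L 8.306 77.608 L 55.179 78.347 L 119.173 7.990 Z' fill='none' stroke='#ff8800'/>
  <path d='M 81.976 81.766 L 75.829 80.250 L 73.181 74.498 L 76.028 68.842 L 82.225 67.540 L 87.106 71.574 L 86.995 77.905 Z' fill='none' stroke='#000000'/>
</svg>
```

; LightBurn 1.7.01
; GRBL device profile, absolute coords
G21
G90
G0 X101.652 Y98.187
M3 S278
G01 X93.280 Y103.059 F3345
G01 X90.805 Y112.424
G01 X95.677 Y120.796
G01 X105.042 Y123.271
G01 X113.414 Y118.399
G01 X115.889 Y109.034
G01 X111.017 Y100.662
G01 X101.652 Y98.187
M5
G0 X93.951 Y112.276
M3 S278
G01 X112.478 Y112.276 F3345
G01 X112.478 Y85.155
G01 X93.951 Y85.155
G01 X93.951 Y112.276
M5
G0 X163.744 Y150.454
M3 S890
G01 X159.238 Y161.593 F968
G01 X120.786 Y157.328
G01 X163.744 Y150.454
M5
G0 X91.338 Y151.202
M3 S890
G01 X8.306 Y92.522 F968
G01 X55.179 Y91.783
G01 X119.173 Y162.140
G01 X91.338 Y151.202
M5
G0 X81.976 Y88.364
M3 S278
G01 X75.829 Y89.880 F3345
G01 X73.181 Y95.632
G01 X76.028 Y101.288
G01 X82.225 Y102.590
G01 X87.106 Y98.556
G01 X86.995 Y92.225
G01 X81.976 Y88.364
M5
G0 X0.000 Y0.000

Since the viewBox matches the mm dimensions, user units are millimetres directly. The only transform is the Y-flip y_m = 170.130 − y_svg.

Shape 1 is a regular polygon drawn with `<polygon>`. Its stroke #000000 means engrave at S278, F3345. After flipping Y the toolpath is (101.652,98.187) → (93.280,103.059) → (90.805,112.424) → (95.677,120.796) → (105.042,123.271) → (113.414,118.399) → (115.889,109.034) → (111.017,100.662) → (101.652,98.187), returning to the start.

Shape 2 is a rectangle drawn with `<path>`. Its stroke #000000 means engrave at S278, F3345. After flipping Y the toolpath is (93.951,112.276) → (112.478,112.276) → (112.478,85.155) → (93.951,85.155) → (93.951,112.276), returning to the start.

Shape 3 is a closed polygon drawn with `<path>`. Its stroke #ff8800 means cut at S890, F968. After flipping Y the toolpath is (163.744,150.454) → (159.238,161.593) → (120.786,157.328) → (163.744,150.454), returning to the start.

Shape 4 is a closed polygon drawn with `<path>`. Its stroke #ff8800 means cut at S890, F968. After flipping Y the toolpath is (91.338,151.202) → (8.306,92.522) → (55.179,91.783) → (119.173,162.140) → (91.338,151.202), returning to the start.

Shape 5 is a regular polygon drawn with `<path>`. Its stroke #000000 means engrave at S278, F3345. After flipping Y the toolpath is (81.976,88.364) → (75.829,89.880) → (73.181,95.632) → (76.028,101.288) → (82.225,102.590) → (87.106,98.556) → (86.995,92.225) → (81.976,88.364), returning to the start.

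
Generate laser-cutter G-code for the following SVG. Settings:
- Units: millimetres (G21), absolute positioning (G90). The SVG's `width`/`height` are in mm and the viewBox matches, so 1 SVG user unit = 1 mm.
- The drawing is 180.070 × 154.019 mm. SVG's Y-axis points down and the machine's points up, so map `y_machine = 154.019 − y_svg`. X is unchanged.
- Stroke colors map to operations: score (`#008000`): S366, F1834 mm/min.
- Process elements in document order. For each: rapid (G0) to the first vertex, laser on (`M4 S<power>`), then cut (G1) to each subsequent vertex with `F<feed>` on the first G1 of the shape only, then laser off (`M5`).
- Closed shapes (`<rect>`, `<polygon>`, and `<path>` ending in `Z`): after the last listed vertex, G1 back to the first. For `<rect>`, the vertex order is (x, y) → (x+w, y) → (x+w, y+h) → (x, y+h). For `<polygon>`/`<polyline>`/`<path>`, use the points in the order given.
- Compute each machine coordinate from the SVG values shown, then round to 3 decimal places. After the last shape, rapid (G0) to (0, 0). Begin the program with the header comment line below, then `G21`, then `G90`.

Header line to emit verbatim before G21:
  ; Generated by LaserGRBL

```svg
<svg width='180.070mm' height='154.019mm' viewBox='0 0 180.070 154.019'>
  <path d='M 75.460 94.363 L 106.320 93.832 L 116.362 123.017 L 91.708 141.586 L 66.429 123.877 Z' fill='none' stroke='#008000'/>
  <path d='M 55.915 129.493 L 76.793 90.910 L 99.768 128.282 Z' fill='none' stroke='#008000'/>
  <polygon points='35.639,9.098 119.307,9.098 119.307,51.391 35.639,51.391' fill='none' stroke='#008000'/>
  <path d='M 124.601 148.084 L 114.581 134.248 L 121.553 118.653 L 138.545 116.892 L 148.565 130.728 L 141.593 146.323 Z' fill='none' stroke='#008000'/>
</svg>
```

viewBox `0 0 180.070 154.019` with mm width/height → 1 unit = 1 mm. Flip: y_m = 154.019 − y_svg.

**Shape 1** — `<path>` regular polygon, stroke `#008000` → score (S366, F1834). Machine vertices: (75.460,59.656) → (106.320,60.187) → (116.362,31.002) → (91.708,12.433) → (66.429,30.142) → (75.460,59.656). Closed: final G1 returns to the first vertex.

**Shape 2** — `<path>` regular polygon, stroke `#008000` → score (S366, F1834). Machine vertices: (55.915,24.526) → (76.793,63.109) → (99.768,25.737) → (55.915,24.526). Closed: final G1 returns to the first vertex.

**Shape 3** — `<polygon>` rectangle, stroke `#008000` → score (S366, F1834). Machine vertices: (35.639,144.921) → (119.307,144.921) → (119.307,102.628) → (35.639,102.628) → (35.639,144.921). Closed: final G1 returns to the first vertex.

**Shape 4** — `<path>` regular polygon, stroke `#008000` → score (S366, F1834). Machine vertices: (124.601,5.935) → (114.581,19.771) → (121.553,35.366) → (138.545,37.127) → (148.565,23.291) → (141.593,7.696) → (124.601,5.935). Closed: final G1 returns to the first vertex.

; Generated by LaserGRBL
G21
G90
G0 X75.460 Y59.656
M4 S366
G1 X106.320 Y60.187 F1834
G1 X116.362 Y31.002
G1 X91.708 Y12.433
G1 X66.429 Y30.142
G1 X75.460 Y59.656
M5
G0 X55.915 Y24.526
M4 S366
G1 X76.793 Y63.109 F1834
G1 X99.768 Y25.737
G1 X55.915 Y24.526
M5
G0 X35.639 Y144.921
M4 S366
G1 X119.307 Y144.921 F1834
G1 X119.307 Y102.628
G1 X35.639 Y102.628
G1 X35.639 Y144.921
M5
G0 X124.601 Y5.935
M4 S366
G1 X114.581 Y19.771 F1834
G1 X121.553 Y35.366
G1 X138.545 Y37.127
G1 X148.565 Y23.291
G1 X141.593 Y7.696
G1 X124.601 Y5.935
M5
G0 X0.000 Y0.000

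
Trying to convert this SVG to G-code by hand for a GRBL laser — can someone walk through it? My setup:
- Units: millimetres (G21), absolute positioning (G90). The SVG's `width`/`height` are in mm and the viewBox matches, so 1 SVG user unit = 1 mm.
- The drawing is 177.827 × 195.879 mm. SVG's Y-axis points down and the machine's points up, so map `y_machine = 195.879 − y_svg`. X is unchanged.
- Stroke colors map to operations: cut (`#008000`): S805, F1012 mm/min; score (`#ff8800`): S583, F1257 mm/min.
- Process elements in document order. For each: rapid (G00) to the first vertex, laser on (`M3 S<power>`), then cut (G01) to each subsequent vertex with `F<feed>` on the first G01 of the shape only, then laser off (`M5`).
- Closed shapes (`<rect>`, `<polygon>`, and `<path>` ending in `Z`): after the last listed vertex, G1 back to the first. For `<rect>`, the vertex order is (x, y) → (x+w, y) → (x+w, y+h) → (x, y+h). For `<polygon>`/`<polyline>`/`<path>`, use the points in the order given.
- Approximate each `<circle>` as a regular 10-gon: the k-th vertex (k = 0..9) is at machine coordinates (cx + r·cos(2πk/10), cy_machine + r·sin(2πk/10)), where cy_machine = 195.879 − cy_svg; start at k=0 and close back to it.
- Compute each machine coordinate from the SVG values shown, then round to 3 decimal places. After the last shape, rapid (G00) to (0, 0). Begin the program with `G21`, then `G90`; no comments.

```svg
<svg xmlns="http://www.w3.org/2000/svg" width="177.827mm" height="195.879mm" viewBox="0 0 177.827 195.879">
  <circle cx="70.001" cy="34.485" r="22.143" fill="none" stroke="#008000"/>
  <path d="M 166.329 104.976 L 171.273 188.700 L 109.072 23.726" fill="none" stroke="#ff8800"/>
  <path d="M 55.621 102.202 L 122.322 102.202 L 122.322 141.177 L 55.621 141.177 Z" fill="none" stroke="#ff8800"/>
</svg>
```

Since the viewBox matches the mm dimensions, user units are millimetres directly. The only transform is the Y-flip y_m = 195.879 − y_svg.

Shape 1 is a circle drawn with `<circle>`. Its stroke #008000 means cut at S805, F1012. After flipping Y the toolpath is (92.144,161.394) → (87.915,174.409) → (76.844,182.453) → (63.158,182.453) → (52.087,174.409) → (47.858,161.394) → (52.087,148.379) → (63.158,140.335) → (76.844,140.335) → (87.915,148.379) → (92.144,161.394), returning to the start.

Shape 2 is a open polyline drawn with `<path>`. Its stroke #ff8800 means score at S583, F1257. After flipping Y the toolpath is (166.329,90.903) → (171.273,7.179) → (109.072,172.153).

Shape 3 is a rectangle drawn with `<path>`. Its stroke #ff8800 means score at S583, F1257. After flipping Y the toolpath is (55.621,93.677) → (122.322,93.677) → (122.322,54.702) → (55.621,54.702) → (55.621,93.677), returning to the start.

G21
G90
G00 X92.144 Y161.394
M3 S805
G01 X87.915 Y174.409 F1012
G01 X76.844 Y182.453
G01 X63.158 Y182.453
G01 X52.087 Y174.409
G01 X47.858 Y161.394
G01 X52.087 Y148.379
G01 X63.158 Y140.335
G01 X76.844 Y140.335
G01 X87.915 Y148.379
G01 X92.144 Y161.394
M5
G00 X166.329 Y90.903
M3 S583
G01 X171.273 Y7.179 F1257
G01 X109.072 Y172.153
M5
G00 X55.621 Y93.677
M3 S583
G01 X122.322 Y93.677 F1257
G01 X122.322 Y54.702
G01 X55.621 Y54.702
G01 X55.621 Y93.677
M5
G00 X0.000 Y0.000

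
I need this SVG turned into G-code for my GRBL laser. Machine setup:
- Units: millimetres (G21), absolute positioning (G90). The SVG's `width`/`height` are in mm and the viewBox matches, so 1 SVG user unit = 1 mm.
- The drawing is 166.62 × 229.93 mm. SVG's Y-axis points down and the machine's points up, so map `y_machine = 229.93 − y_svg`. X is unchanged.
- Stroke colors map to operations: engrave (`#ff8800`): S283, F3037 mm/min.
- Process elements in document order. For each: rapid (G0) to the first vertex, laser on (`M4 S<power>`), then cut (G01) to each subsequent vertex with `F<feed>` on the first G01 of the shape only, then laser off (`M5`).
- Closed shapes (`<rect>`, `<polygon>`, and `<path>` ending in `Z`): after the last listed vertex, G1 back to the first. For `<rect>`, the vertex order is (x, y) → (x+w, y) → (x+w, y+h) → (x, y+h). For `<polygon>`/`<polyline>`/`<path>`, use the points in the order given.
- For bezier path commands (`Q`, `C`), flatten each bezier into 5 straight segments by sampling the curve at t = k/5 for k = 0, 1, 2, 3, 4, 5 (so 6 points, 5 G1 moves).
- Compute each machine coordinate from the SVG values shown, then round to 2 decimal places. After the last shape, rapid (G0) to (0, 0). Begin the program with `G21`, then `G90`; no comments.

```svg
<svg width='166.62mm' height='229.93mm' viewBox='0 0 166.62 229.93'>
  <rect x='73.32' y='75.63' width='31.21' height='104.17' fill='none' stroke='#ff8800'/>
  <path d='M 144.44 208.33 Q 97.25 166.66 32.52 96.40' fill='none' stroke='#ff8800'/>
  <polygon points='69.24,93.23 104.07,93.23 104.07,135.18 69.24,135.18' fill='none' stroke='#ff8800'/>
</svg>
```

G21
G90
G0 X73.32 Y154.30
M4 S283
G01 X104.53 Y154.30 F3037
G01 X104.53 Y50.13
G01 X73.32 Y50.13
G01 X73.32 Y154.30
M5
G0 X144.44 Y21.60
M4 S283
G01 X124.86 Y39.41 F3037
G01 X103.88 Y59.51
G01 X81.50 Y81.90
G01 X57.71 Y106.57
G01 X32.52 Y133.53
M5
G0 X69.24 Y136.70
M4 S283
G01 X104.07 Y136.70 F3037
G01 X104.07 Y94.75
G01 X69.24 Y94.75
G01 X69.24 Y136.70
M5
G0 X0.00 Y0.00

Since the viewBox matches the mm dimensions, user units are millimetres directly. The only transform is the Y-flip y_m = 229.93 − y_svg.

Shape 1 is a rectangle drawn with `<rect>`. Its stroke #ff8800 means engrave at S283, F3037. After flipping Y the toolpath is (73.32,154.30) → (104.53,154.30) → (104.53,50.13) → (73.32,50.13) → (73.32,154.30), returning to the start.

Shape 2 is a quadratic bezier drawn with `<path>`. Its stroke #ff8800 means engrave at S283, F3037. After flipping Y the toolpath is (144.44,21.60) → (124.86,39.41) → (103.88,59.51) → (81.50,81.90) → (57.71,106.57) → (32.52,133.53).

Shape 3 is a rectangle drawn with `<polygon>`. Its stroke #ff8800 means engrave at S283, F3037. After flipping Y the toolpath is (69.24,136.70) → (104.07,136.70) → (104.07,94.75) → (69.24,94.75) → (69.24,136.70), returning to the start.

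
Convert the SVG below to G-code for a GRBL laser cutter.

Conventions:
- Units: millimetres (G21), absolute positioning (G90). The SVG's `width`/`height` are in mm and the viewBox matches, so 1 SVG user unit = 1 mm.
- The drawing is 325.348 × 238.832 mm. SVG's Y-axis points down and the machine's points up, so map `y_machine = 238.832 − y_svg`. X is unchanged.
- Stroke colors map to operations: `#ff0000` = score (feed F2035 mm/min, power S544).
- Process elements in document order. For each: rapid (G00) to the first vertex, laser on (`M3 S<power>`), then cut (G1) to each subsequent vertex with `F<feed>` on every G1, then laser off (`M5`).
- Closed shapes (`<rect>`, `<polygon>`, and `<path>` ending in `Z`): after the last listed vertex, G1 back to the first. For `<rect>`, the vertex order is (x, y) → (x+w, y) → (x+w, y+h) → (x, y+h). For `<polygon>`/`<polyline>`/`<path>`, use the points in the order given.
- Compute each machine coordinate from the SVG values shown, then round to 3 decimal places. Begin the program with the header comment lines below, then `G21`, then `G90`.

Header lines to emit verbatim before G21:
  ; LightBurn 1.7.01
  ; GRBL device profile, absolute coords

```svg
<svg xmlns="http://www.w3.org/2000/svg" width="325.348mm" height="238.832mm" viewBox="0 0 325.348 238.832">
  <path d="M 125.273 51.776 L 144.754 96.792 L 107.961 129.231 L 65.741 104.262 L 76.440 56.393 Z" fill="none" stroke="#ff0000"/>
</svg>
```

; LightBurn 1.7.01
; GRBL device profile, absolute coords
G21
G90
G00 X125.273 Y187.056
M3 S544
G1 X144.754 Y142.040 F2035
G1 X107.961 Y109.601 F2035
G1 X65.741 Y134.570 F2035
G1 X76.440 Y182.439 F2035
G1 X125.273 Y187.056 F2035
M5

viewBox `0 0 325.348 238.832` with mm width/height → 1 unit = 1 mm. Flip: y_m = 238.832 − y_svg.

**Shape 1** — `<path>` regular polygon, stroke `#ff0000` → score (S544, F2035). Machine vertices: (125.273,187.056) → (144.754,142.040) → (107.961,109.601) → (65.741,134.570) → (76.440,182.439) → (125.273,187.056). Closed: final G1 returns to the first vertex.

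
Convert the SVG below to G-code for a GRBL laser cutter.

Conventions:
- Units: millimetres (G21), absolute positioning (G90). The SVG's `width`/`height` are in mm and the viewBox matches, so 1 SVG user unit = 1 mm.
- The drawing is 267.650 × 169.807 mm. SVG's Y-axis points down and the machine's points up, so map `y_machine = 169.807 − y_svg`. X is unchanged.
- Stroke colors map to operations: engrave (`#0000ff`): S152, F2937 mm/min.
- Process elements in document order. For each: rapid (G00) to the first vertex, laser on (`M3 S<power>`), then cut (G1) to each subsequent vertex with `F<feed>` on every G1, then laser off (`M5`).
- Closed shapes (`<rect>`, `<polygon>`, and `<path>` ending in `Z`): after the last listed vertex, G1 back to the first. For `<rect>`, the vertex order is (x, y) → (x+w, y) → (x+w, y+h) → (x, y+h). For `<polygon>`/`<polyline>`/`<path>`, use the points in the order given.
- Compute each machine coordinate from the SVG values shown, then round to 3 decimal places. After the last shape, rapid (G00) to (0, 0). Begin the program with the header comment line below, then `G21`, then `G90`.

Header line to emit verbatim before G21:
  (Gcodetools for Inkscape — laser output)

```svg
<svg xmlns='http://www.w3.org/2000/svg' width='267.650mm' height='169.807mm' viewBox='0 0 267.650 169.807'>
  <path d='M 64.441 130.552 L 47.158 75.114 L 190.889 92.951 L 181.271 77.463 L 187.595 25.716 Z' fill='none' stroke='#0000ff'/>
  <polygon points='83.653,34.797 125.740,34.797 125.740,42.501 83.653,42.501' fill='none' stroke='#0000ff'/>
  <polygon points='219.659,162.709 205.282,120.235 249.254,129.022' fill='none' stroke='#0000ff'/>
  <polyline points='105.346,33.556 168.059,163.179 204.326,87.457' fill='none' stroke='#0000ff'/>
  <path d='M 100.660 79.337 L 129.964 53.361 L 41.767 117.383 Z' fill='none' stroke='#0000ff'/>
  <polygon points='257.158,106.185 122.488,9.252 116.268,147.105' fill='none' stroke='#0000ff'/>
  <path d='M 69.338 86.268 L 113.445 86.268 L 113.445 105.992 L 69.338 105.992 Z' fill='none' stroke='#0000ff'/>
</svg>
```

(Gcodetools for Inkscape — laser output)
G21
G90
G00 X64.441 Y39.255
M3 S152
G1 X47.158 Y94.693 F2937
G1 X190.889 Y76.856 F2937
G1 X181.271 Y92.344 F2937
G1 X187.595 Y144.091 F2937
G1 X64.441 Y39.255 F2937
M5
G00 X83.653 Y135.010
M3 S152
G1 X125.740 Y135.010 F2937
G1 X125.740 Y127.306 F2937
G1 X83.653 Y127.306 F2937
G1 X83.653 Y135.010 F2937
M5
G00 X219.659 Y7.098
M3 S152
G1 X205.282 Y49.572 F2937
G1 X249.254 Y40.785 F2937
G1 X219.659 Y7.098 F2937
M5
G00 X105.346 Y136.251
M3 S152
G1 X168.059 Y6.628 F2937
G1 X204.326 Y82.350 F2937
M5
G00 X100.660 Y90.470
M3 S152
G1 X129.964 Y116.446 F2937
G1 X41.767 Y52.424 F2937
G1 X100.660 Y90.470 F2937
M5
G00 X257.158 Y63.622
M3 S152
G1 X122.488 Y160.555 F2937
G1 X116.268 Y22.702 F2937
G1 X257.158 Y63.622 F2937
M5
G00 X69.338 Y83.539
M3 S152
G1 X113.445 Y83.539 F2937
G1 X113.445 Y63.815 F2937
G1 X69.338 Y63.815 F2937
G1 X69.338 Y83.539 F2937
M5
G00 X0.000 Y0.000

1 u = 1 mm; y_m = 169.807 − y.

[1] `<path>` closed polygon, #0000ff→engrave S152 F2937: (64.441,39.255) → (47.158,94.693) → (190.889,76.856) → (181.271,92.344) → (187.595,144.091) → (64.441,39.255) (closed)

[2] `<polygon>` rectangle, #0000ff→engrave S152 F2937: (83.653,135.010) → (125.740,135.010) → (125.740,127.306) → (83.653,127.306) → (83.653,135.010) (closed)

[3] `<polygon>` regular polygon, #0000ff→engrave S152 F2937: (219.659,7.098) → (205.282,49.572) → (249.254,40.785) → (219.659,7.098) (closed)

[4] `<polyline>` open polyline, #0000ff→engrave S152 F2937: (105.346,136.251) → (168.059,6.628) → (204.326,82.350)

[5] `<path>` closed polygon, #0000ff→engrave S152 F2937: (100.660,90.470) → (129.964,116.446) → (41.767,52.424) → (100.660,90.470) (closed)

[6] `<polygon>` closed polygon, #0000ff→engrave S152 F2937: (257.158,63.622) → (122.488,160.555) → (116.268,22.702) → (257.158,63.622) (closed)

[7] `<path>` rectangle, #0000ff→engrave S152 F2937: (69.338,83.539) → (113.445,83.539) → (113.445,63.815) → (69.338,63.815) → (69.338,83.539) (closed)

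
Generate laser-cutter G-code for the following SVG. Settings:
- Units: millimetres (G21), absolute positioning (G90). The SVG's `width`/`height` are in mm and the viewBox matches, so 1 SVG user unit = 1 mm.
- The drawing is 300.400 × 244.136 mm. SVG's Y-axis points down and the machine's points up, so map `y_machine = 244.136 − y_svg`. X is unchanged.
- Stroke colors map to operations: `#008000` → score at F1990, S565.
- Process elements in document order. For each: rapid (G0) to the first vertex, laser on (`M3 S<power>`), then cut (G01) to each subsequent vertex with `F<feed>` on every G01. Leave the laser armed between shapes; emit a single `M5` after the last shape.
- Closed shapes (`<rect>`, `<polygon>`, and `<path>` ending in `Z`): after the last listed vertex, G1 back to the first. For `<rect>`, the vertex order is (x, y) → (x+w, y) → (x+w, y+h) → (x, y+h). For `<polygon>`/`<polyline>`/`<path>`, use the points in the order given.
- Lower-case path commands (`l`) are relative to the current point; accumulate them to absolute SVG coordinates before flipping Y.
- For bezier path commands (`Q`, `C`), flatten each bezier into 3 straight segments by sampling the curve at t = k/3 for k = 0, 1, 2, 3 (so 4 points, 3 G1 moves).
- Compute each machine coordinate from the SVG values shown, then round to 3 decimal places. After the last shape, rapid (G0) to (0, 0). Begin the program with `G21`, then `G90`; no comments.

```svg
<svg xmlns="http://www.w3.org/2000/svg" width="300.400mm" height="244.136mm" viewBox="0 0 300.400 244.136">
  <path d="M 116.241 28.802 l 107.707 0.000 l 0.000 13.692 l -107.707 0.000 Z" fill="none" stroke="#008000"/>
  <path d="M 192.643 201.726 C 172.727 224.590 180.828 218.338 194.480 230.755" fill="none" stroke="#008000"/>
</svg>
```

1 u = 1 mm; y_m = 244.136 − y.

[1] `<path>` rectangle, #008000→score S565 F1990: (116.241,215.334) → (223.948,215.334) → (223.948,201.642) → (116.241,201.642) → (116.241,215.334) (closed)

[2] `<path>` cubic bezier, #008000→score S565 F1990: (192.643,42.410) → (181.234,27.482) → (183.510,21.345) → (194.480,13.381)

G21
G90
G0 X116.241 Y215.334
M3 S565
G01 X223.948 Y215.334 F1990
G01 X223.948 Y201.642 F1990
G01 X116.241 Y201.642 F1990
G01 X116.241 Y215.334 F1990
G0 X192.643 Y42.410
M3 S565
G01 X181.234 Y27.482 F1990
G01 X183.510 Y21.345 F1990
G01 X194.480 Y13.381 F1990
M5
G0 X0.000 Y0.000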